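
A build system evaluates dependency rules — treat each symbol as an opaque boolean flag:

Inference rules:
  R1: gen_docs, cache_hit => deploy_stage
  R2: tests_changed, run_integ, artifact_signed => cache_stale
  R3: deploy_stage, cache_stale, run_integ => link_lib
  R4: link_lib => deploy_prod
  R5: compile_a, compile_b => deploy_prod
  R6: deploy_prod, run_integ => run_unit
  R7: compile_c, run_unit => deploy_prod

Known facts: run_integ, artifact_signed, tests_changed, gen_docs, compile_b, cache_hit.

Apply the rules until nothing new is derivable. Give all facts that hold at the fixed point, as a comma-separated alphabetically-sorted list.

Round 1: R1 [gen_docs, cache_hit => deploy_stage]; R2 [tests_changed, run_integ, artifact_signed => cache_stale]. Adds deploy_stage, cache_stale.
Round 2: R3 [deploy_stage, cache_stale, run_integ => link_lib]. Adds link_lib.
Round 3: R4 [link_lib => deploy_prod]. Adds deploy_prod.
Round 4: R6 [deploy_prod, run_integ => run_unit]. Adds run_unit.

artifact_signed, cache_hit, cache_stale, compile_b, deploy_prod, deploy_stage, gen_docs, link_lib, run_integ, run_unit, tests_changed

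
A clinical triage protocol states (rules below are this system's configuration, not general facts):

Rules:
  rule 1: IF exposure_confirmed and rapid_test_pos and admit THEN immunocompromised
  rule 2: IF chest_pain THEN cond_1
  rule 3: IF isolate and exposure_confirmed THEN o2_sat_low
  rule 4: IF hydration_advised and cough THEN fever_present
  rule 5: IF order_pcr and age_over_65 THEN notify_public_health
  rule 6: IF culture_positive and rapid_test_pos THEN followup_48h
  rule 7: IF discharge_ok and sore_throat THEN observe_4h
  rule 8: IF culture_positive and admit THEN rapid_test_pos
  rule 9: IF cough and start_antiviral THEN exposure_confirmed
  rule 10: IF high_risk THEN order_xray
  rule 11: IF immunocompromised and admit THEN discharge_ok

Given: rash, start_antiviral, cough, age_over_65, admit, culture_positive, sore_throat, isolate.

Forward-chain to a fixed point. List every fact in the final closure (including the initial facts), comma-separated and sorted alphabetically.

admit, age_over_65, cough, culture_positive, discharge_ok, exposure_confirmed, followup_48h, immunocompromised, isolate, o2_sat_low, observe_4h, rapid_test_pos, rash, sore_throat, start_antiviral

Round 1 — rule 8, rule 9, derive rapid_test_pos, exposure_confirmed.
Round 2 — rule 1, rule 3, rule 6, derive immunocompromised, o2_sat_low, followup_48h.
Round 3 — rule 11, derive discharge_ok.
Round 4 — rule 7, derive observe_4h.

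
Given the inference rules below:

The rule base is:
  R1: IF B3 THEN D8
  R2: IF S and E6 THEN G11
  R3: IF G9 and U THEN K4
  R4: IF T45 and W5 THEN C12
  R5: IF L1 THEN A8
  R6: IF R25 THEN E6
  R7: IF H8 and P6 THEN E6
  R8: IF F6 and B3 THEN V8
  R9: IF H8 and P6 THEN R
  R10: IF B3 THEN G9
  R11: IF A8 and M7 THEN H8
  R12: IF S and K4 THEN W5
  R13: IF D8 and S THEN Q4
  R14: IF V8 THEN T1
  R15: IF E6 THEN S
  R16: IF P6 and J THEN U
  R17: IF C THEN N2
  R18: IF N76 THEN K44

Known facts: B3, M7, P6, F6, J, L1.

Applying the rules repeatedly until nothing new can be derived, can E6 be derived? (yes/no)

yes

Round 1: R1 [IF B3 THEN D8]; R5 [IF L1 THEN A8]; R8 [IF F6 and B3 THEN V8]; R10 [IF B3 THEN G9]; R16 [IF P6 and J THEN U]. Adds D8, A8, V8, G9, U.
Round 2: R3 [IF G9 and U THEN K4]; R11 [IF A8 and M7 THEN H8]; R14 [IF V8 THEN T1]. Adds K4, H8, T1.
Round 3: R7 [IF H8 and P6 THEN E6]; R9 [IF H8 and P6 THEN R]. Adds E6, R.
Round 4: R15 [IF E6 THEN S]. Adds S.
Round 5: R2 [IF S and E6 THEN G11]; R12 [IF S and K4 THEN W5]; R13 [IF D8 and S THEN Q4]. Adds G11, W5, Q4.
E6 appears in round 3, so it is derivable.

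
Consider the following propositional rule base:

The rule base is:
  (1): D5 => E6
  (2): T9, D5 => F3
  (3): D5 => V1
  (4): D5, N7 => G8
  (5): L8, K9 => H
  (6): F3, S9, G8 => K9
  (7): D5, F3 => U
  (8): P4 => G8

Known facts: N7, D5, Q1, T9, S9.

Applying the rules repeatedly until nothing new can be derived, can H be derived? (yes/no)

no

[1] (1) [D5 => E6]; (2) [T9, D5 => F3]; (3) [D5 => V1]; (4) [D5, N7 => G8]. ⇒ new: E6, F3, V1, G8.
[2] (6) [F3, S9, G8 => K9]; (7) [D5, F3 => U]. ⇒ new: K9, U.
Fixed point reached. H is concluded only by (5); (5) needs L8 (never derived).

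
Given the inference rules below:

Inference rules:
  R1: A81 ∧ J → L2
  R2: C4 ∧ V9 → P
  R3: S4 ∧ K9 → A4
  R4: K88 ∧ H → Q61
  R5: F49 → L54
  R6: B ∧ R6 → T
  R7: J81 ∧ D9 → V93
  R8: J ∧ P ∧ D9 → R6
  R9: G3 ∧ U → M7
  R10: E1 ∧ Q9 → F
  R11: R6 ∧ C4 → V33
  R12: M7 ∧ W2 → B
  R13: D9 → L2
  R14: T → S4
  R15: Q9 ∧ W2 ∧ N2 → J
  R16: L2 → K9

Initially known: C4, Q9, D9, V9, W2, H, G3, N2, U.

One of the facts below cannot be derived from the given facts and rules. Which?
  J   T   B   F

Round 1 — R2, R9, R13, R15, derive P, M7, L2, J.
Round 2 — R8, R12, R16, derive R6, B, K9.
Round 3 — R6, R11, derive T, V33.
Round 4 — R14, derive S4.
Round 5 — R3, derive A4.
Derived: J (round 1), B (round 2), T (round 3). F never appears in any round.

F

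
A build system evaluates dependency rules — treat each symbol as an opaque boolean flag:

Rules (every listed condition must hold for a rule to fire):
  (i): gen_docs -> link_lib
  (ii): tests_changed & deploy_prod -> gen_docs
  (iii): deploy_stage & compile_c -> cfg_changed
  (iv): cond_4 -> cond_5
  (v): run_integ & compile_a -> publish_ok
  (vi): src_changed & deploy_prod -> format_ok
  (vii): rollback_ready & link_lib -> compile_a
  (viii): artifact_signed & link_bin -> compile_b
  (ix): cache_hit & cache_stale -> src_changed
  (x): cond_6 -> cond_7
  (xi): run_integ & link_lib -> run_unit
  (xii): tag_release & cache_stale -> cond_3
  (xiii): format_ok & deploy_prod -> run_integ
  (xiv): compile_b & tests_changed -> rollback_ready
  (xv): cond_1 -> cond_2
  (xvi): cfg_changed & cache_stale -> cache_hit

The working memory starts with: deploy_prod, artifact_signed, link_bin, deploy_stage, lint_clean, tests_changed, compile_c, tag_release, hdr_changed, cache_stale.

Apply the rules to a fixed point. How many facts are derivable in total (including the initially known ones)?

[1] (ii) [tests_changed & deploy_prod -> gen_docs]; (iii) [deploy_stage & compile_c -> cfg_changed]; (viii) [artifact_signed & link_bin -> compile_b]; (xii) [tag_release & cache_stale -> cond_3]. ⇒ new: gen_docs, cfg_changed, compile_b, cond_3.
[2] (i) [gen_docs -> link_lib]; (xiv) [compile_b & tests_changed -> rollback_ready]; (xvi) [cfg_changed & cache_stale -> cache_hit]. ⇒ new: link_lib, rollback_ready, cache_hit.
[3] (vii) [rollback_ready & link_lib -> compile_a]; (ix) [cache_hit & cache_stale -> src_changed]. ⇒ new: compile_a, src_changed.
[4] (vi) [src_changed & deploy_prod -> format_ok]. ⇒ new: format_ok.
[5] (xiii) [format_ok & deploy_prod -> run_integ]. ⇒ new: run_integ.
[6] (v) [run_integ & compile_a -> publish_ok]; (xi) [run_integ & link_lib -> run_unit]. ⇒ new: publish_ok, run_unit.
Closure: {artifact_signed, cache_hit, cache_stale, cfg_changed, compile_a, compile_b, compile_c, cond_3, deploy_prod, deploy_stage, format_ok, gen_docs, hdr_changed, link_bin, link_lib, lint_clean, publish_ok, rollback_ready, run_integ, run_unit, src_changed, tag_release, tests_changed} — 23 facts.

23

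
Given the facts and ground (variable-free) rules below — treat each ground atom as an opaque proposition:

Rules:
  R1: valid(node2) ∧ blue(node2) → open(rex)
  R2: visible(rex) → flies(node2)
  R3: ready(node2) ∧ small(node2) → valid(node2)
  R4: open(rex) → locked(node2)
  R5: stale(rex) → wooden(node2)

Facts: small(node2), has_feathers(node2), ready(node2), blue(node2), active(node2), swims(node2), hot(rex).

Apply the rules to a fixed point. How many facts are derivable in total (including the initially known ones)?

Round 1 — R3, derive valid(node2).
Round 2 — R1, derive open(rex).
Round 3 — R4, derive locked(node2).
Closure: {active(node2), blue(node2), has_feathers(node2), hot(rex), locked(node2), open(rex), ready(node2), small(node2), swims(node2), valid(node2)} — 10 facts.

10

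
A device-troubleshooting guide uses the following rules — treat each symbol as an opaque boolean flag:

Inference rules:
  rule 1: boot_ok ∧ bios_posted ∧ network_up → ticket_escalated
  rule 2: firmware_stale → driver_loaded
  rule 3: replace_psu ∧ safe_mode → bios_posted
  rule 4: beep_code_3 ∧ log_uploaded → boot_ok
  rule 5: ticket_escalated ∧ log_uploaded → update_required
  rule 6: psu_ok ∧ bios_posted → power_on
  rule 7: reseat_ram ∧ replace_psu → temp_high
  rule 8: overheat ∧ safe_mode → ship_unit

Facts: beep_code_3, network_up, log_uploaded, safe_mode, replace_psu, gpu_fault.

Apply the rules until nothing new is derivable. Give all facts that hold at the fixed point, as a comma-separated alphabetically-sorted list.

Round 1: rule 3 [replace_psu ∧ safe_mode → bios_posted]; rule 4 [beep_code_3 ∧ log_uploaded → boot_ok]. New: bios_posted, boot_ok.
Round 2: rule 1 [boot_ok ∧ bios_posted ∧ network_up → ticket_escalated]. New: ticket_escalated.
Round 3: rule 5 [ticket_escalated ∧ log_uploaded → update_required]. New: update_required.

beep_code_3, bios_posted, boot_ok, gpu_fault, log_uploaded, network_up, replace_psu, safe_mode, ticket_escalated, update_required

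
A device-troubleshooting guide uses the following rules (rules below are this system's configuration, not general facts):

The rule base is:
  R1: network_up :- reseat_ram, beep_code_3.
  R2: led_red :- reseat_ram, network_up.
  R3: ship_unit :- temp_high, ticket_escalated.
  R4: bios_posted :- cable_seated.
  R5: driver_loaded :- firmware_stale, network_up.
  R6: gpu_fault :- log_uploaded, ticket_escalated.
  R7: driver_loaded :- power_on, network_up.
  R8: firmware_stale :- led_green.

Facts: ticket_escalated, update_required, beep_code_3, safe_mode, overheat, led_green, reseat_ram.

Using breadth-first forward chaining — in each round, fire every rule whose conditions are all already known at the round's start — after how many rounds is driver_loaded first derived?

Round 1 fires R1, R8, giving network_up, firmware_stale.
Round 2 fires R2, R5, giving led_red, driver_loaded.
driver_loaded first appears in round 2.

2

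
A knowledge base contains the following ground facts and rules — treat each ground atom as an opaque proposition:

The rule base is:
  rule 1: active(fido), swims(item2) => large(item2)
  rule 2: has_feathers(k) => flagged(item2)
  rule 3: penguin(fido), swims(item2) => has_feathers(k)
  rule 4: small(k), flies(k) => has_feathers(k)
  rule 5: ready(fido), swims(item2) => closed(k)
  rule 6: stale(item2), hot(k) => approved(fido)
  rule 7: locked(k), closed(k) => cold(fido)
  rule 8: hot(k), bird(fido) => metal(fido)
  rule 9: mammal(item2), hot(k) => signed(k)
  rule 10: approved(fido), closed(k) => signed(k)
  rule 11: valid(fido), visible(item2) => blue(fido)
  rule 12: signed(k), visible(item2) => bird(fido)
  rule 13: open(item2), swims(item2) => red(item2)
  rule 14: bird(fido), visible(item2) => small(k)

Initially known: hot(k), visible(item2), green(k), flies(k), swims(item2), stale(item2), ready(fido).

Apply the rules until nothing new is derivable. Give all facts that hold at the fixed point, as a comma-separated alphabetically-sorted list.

Round 1 fires rule 5, rule 6, giving closed(k), approved(fido).
Round 2 fires rule 10, giving signed(k).
Round 3 fires rule 12, giving bird(fido).
Round 4 fires rule 8, rule 14, giving metal(fido), small(k).
Round 5 fires rule 4, giving has_feathers(k).
Round 6 fires rule 2, giving flagged(item2).

approved(fido), bird(fido), closed(k), flagged(item2), flies(k), green(k), has_feathers(k), hot(k), metal(fido), ready(fido), signed(k), small(k), stale(item2), swims(item2), visible(item2)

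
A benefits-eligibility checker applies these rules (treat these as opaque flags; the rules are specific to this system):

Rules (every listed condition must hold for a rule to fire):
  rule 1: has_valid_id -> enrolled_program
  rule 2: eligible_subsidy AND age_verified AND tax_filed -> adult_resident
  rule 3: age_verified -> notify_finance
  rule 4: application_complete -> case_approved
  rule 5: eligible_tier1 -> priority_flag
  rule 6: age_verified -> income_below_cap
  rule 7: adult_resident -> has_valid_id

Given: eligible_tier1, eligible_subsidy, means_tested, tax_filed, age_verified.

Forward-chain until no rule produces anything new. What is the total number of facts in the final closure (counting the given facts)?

Round 1: rule 2 [eligible_subsidy AND age_verified AND tax_filed -> adult_resident]; rule 3 [age_verified -> notify_finance]; rule 5 [eligible_tier1 -> priority_flag]; rule 6 [age_verified -> income_below_cap]. New: adult_resident, notify_finance, priority_flag, income_below_cap.
Round 2: rule 7 [adult_resident -> has_valid_id]. New: has_valid_id.
Round 3: rule 1 [has_valid_id -> enrolled_program]. New: enrolled_program.
Closure: {adult_resident, age_verified, eligible_subsidy, eligible_tier1, enrolled_program, has_valid_id, income_below_cap, means_tested, notify_finance, priority_flag, tax_filed} — 11 facts.

11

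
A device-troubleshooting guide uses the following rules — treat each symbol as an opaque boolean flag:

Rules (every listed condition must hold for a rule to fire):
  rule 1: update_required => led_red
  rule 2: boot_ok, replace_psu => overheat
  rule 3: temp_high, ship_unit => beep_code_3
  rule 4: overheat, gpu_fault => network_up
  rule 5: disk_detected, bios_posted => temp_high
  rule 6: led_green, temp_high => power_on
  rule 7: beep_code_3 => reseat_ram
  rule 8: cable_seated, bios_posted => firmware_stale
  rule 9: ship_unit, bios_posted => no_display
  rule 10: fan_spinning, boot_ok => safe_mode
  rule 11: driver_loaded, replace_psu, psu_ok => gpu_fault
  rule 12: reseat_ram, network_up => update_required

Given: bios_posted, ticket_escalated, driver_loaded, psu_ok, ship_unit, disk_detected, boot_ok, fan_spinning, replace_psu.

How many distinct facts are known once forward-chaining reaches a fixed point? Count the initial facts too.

Round 1: rule 2 [boot_ok, replace_psu => overheat]; rule 5 [disk_detected, bios_posted => temp_high]; rule 9 [ship_unit, bios_posted => no_display]; rule 10 [fan_spinning, boot_ok => safe_mode]; rule 11 [driver_loaded, replace_psu, psu_ok => gpu_fault]. Adds overheat, temp_high, no_display, safe_mode, gpu_fault.
Round 2: rule 3 [temp_high, ship_unit => beep_code_3]; rule 4 [overheat, gpu_fault => network_up]. Adds beep_code_3, network_up.
Round 3: rule 7 [beep_code_3 => reseat_ram]. Adds reseat_ram.
Round 4: rule 12 [reseat_ram, network_up => update_required]. Adds update_required.
Round 5: rule 1 [update_required => led_red]. Adds led_red.
Closure: {beep_code_3, bios_posted, boot_ok, disk_detected, driver_loaded, fan_spinning, gpu_fault, led_red, network_up, no_display, overheat, psu_ok, replace_psu, reseat_ram, safe_mode, ship_unit, temp_high, ticket_escalated, update_required} — 19 facts.

19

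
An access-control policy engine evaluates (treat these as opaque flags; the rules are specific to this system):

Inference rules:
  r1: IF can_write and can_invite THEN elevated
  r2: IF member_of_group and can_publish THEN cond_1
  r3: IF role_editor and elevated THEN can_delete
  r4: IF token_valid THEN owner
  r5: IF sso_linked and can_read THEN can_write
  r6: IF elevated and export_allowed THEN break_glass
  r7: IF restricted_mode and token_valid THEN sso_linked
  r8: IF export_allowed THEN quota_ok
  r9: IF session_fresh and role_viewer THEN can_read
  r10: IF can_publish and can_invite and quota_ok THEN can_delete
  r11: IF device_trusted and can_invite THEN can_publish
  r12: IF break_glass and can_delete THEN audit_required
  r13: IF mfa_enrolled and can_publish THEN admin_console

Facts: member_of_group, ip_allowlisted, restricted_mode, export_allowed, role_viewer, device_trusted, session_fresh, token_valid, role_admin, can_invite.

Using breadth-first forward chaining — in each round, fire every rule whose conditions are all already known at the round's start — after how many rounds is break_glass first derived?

4

Round 1: r4 [IF token_valid THEN owner]; r7 [IF restricted_mode and token_valid THEN sso_linked]; r8 [IF export_allowed THEN quota_ok]; r9 [IF session_fresh and role_viewer THEN can_read]; r11 [IF device_trusted and can_invite THEN can_publish]. New: owner, sso_linked, quota_ok, can_read, can_publish.
Round 2: r2 [IF member_of_group and can_publish THEN cond_1]; r5 [IF sso_linked and can_read THEN can_write]; r10 [IF can_publish and can_invite and quota_ok THEN can_delete]. New: cond_1, can_write, can_delete.
Round 3: r1 [IF can_write and can_invite THEN elevated]. New: elevated.
Round 4: r6 [IF elevated and export_allowed THEN break_glass]. New: break_glass.
break_glass first appears in round 4.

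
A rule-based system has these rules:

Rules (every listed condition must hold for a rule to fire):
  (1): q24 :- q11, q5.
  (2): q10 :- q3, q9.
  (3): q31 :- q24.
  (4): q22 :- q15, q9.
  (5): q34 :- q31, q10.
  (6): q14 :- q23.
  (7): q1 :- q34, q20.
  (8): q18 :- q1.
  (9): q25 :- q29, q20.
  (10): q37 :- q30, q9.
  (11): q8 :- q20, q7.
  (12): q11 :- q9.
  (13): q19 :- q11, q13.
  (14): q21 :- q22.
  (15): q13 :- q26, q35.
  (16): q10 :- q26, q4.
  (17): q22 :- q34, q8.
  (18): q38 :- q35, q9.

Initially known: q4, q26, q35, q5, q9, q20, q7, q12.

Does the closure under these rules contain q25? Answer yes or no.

no

Round 1 — (11), (12), (15), (16), (18), derive q8, q11, q13, q10, q38.
Round 2 — (1), (13), derive q24, q19.
Round 3 — (3), derive q31.
Round 4 — (5), derive q34.
Round 5 — (7), (17), derive q1, q22.
Round 6 — (8), (14), derive q18, q21.
Fixed point reached. q25 is concluded only by (9); (9) needs q29 (never derived).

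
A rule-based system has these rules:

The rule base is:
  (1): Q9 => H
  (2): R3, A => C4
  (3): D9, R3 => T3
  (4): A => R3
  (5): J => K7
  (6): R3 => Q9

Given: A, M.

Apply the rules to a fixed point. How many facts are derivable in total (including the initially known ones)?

6

Round 1 — (4), derive R3.
Round 2 — (2), (6), derive C4, Q9.
Round 3 — (1), derive H.
Closure: {A, C4, H, M, Q9, R3} — 6 facts.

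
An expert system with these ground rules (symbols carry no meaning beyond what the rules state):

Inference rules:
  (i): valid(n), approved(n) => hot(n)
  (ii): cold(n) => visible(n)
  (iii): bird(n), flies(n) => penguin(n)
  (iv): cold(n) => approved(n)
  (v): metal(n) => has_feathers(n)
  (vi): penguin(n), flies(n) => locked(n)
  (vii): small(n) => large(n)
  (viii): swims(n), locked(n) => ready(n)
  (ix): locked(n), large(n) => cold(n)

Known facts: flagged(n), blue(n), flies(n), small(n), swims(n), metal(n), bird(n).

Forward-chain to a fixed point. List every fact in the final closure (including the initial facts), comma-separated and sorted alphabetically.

approved(n), bird(n), blue(n), cold(n), flagged(n), flies(n), has_feathers(n), large(n), locked(n), metal(n), penguin(n), ready(n), small(n), swims(n), visible(n)

Round 1 fires (iii), (v), (vii), giving penguin(n), has_feathers(n), large(n).
Round 2 fires (vi), giving locked(n).
Round 3 fires (viii), (ix), giving ready(n), cold(n).
Round 4 fires (ii), (iv), giving visible(n), approved(n).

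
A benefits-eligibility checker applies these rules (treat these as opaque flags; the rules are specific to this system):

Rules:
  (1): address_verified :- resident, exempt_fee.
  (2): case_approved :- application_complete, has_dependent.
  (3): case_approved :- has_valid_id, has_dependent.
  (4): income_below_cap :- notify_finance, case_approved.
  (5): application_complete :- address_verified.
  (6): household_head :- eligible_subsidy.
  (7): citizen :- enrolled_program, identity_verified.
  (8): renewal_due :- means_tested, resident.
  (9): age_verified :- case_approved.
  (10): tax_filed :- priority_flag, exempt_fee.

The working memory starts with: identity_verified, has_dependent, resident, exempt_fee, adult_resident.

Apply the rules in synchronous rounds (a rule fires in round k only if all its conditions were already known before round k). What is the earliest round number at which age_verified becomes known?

Round 1 — (1), derive address_verified.
Round 2 — (5), derive application_complete.
Round 3 — (2), derive case_approved.
Round 4 — (9), derive age_verified.
age_verified first appears in round 4.

4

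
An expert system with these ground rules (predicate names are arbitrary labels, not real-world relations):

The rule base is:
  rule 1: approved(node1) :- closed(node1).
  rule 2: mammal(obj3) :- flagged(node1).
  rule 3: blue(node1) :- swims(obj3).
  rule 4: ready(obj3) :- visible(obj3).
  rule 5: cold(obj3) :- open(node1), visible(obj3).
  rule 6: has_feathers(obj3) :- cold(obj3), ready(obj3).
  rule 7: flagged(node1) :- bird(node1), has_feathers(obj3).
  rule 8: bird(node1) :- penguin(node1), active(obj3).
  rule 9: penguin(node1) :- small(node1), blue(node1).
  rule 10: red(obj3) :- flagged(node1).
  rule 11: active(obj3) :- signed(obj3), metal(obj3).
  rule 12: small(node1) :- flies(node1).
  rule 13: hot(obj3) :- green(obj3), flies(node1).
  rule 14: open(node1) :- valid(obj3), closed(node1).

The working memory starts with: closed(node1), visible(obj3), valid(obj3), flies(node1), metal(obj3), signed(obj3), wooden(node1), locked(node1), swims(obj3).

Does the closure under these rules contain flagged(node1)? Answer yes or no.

Round 1 fires rule 1, rule 3, rule 4, rule 11, rule 12, rule 14, giving approved(node1), blue(node1), ready(obj3), active(obj3), small(node1), open(node1).
Round 2 fires rule 5, rule 9, giving cold(obj3), penguin(node1).
Round 3 fires rule 6, rule 8, giving has_feathers(obj3), bird(node1).
Round 4 fires rule 7, giving flagged(node1).
Round 5 fires rule 2, rule 10, giving mammal(obj3), red(obj3).
flagged(node1) appears in round 4, so it is derivable.

yes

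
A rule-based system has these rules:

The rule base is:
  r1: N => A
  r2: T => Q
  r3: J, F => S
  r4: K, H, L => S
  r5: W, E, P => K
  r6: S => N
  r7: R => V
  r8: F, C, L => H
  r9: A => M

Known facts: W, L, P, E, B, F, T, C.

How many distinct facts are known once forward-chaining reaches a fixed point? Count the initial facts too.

15

Round 1: r2 [T => Q]; r5 [W, E, P => K]; r8 [F, C, L => H]. Adds Q, K, H.
Round 2: r4 [K, H, L => S]. Adds S.
Round 3: r6 [S => N]. Adds N.
Round 4: r1 [N => A]. Adds A.
Round 5: r9 [A => M]. Adds M.
Closure: {A, B, C, E, F, H, K, L, M, N, P, Q, S, T, W} — 15 facts.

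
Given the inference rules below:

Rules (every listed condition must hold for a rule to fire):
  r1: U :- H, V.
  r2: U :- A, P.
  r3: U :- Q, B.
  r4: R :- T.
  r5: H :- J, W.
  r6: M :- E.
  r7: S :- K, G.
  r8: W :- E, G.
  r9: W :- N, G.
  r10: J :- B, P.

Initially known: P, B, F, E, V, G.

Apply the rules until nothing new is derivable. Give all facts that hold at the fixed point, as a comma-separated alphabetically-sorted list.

Round 1: r6 [M :- E.]; r8 [W :- E, G.]; r10 [J :- B, P.]. Adds M, W, J.
Round 2: r5 [H :- J, W.]. Adds H.
Round 3: r1 [U :- H, V.]. Adds U.

B, E, F, G, H, J, M, P, U, V, W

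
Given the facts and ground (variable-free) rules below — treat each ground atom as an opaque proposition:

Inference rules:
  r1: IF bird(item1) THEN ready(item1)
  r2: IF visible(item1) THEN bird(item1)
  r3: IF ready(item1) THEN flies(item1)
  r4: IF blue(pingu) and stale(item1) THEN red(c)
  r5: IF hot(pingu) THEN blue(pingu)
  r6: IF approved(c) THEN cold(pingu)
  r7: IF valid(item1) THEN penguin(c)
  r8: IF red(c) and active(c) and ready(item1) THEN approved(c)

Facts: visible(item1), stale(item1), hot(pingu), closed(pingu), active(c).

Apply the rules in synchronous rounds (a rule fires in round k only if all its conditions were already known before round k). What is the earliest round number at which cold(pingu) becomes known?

4

Round 1 fires r2, r5, giving bird(item1), blue(pingu).
Round 2 fires r1, r4, giving ready(item1), red(c).
Round 3 fires r3, r8, giving flies(item1), approved(c).
Round 4 fires r6, giving cold(pingu).
cold(pingu) first appears in round 4.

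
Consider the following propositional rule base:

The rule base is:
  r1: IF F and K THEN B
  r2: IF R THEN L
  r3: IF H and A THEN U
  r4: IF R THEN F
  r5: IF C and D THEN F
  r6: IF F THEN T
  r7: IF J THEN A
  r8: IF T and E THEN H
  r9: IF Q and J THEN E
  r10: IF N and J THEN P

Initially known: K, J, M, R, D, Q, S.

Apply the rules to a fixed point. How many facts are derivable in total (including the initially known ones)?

15

Round 1 — r2, r4, r7, r9, derive L, F, A, E.
Round 2 — r1, r6, derive B, T.
Round 3 — r8, derive H.
Round 4 — r3, derive U.
Closure: {A, B, D, E, F, H, J, K, L, M, Q, R, S, T, U} — 15 facts.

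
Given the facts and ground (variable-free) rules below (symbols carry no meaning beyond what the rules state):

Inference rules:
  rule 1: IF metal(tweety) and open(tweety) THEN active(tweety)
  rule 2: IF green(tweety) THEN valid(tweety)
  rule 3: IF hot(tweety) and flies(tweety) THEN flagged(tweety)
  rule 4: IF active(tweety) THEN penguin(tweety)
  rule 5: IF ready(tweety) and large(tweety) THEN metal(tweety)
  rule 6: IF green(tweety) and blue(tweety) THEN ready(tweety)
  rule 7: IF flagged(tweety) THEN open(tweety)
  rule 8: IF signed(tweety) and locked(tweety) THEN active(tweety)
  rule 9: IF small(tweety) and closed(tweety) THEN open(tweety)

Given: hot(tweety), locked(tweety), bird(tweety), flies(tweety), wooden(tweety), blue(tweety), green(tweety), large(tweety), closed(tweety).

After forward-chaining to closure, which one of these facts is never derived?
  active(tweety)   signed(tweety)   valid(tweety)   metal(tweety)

Round 1 — rule 2, rule 3, rule 6, derive valid(tweety), flagged(tweety), ready(tweety).
Round 2 — rule 5, rule 7, derive metal(tweety), open(tweety).
Round 3 — rule 1, derive active(tweety).
Round 4 — rule 4, derive penguin(tweety).
Derived: valid(tweety) (round 1), active(tweety) (round 3), metal(tweety) (round 2). signed(tweety) never appears in any round.

signed(tweety)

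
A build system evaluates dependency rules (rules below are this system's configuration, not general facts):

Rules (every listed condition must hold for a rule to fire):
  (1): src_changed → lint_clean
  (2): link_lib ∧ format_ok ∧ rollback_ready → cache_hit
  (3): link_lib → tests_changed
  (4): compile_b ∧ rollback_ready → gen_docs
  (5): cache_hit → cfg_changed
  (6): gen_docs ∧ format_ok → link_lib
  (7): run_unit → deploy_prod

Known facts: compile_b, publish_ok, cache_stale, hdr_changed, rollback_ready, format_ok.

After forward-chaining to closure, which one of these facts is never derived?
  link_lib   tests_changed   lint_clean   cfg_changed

lint_clean

[1] (4) [compile_b ∧ rollback_ready → gen_docs]. ⇒ new: gen_docs.
[2] (6) [gen_docs ∧ format_ok → link_lib]. ⇒ new: link_lib.
[3] (2) [link_lib ∧ format_ok ∧ rollback_ready → cache_hit]; (3) [link_lib → tests_changed]. ⇒ new: cache_hit, tests_changed.
[4] (5) [cache_hit → cfg_changed]. ⇒ new: cfg_changed.
Derived: tests_changed (round 3), cfg_changed (round 4), link_lib (round 2). lint_clean never appears in any round.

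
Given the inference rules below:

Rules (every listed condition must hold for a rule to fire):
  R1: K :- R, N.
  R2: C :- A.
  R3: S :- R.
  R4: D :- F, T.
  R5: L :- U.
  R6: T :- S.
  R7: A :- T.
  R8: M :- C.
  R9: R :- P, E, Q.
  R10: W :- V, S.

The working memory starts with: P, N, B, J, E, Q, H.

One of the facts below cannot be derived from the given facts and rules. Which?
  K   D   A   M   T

Round 1: R9 [R :- P, E, Q.]. Adds R.
Round 2: R1 [K :- R, N.]; R3 [S :- R.]. Adds K, S.
Round 3: R6 [T :- S.]. Adds T.
Round 4: R7 [A :- T.]. Adds A.
Round 5: R2 [C :- A.]. Adds C.
Round 6: R8 [M :- C.]. Adds M.
Derived: T (round 3), A (round 4), M (round 6), K (round 2). D never appears in any round.

D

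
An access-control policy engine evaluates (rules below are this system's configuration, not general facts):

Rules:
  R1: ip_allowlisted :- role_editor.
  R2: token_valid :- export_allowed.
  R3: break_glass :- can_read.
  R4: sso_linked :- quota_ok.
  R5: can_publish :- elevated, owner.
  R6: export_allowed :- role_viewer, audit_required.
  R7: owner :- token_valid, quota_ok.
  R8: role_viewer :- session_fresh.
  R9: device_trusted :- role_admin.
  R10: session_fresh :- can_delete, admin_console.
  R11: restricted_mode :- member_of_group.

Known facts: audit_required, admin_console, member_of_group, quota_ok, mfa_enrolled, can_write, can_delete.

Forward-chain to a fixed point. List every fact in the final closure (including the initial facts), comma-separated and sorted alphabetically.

admin_console, audit_required, can_delete, can_write, export_allowed, member_of_group, mfa_enrolled, owner, quota_ok, restricted_mode, role_viewer, session_fresh, sso_linked, token_valid

[1] R4 [sso_linked :- quota_ok.]; R10 [session_fresh :- can_delete, admin_console.]; R11 [restricted_mode :- member_of_group.]. ⇒ new: sso_linked, session_fresh, restricted_mode.
[2] R8 [role_viewer :- session_fresh.]. ⇒ new: role_viewer.
[3] R6 [export_allowed :- role_viewer, audit_required.]. ⇒ new: export_allowed.
[4] R2 [token_valid :- export_allowed.]. ⇒ new: token_valid.
[5] R7 [owner :- token_valid, quota_ok.]. ⇒ new: owner.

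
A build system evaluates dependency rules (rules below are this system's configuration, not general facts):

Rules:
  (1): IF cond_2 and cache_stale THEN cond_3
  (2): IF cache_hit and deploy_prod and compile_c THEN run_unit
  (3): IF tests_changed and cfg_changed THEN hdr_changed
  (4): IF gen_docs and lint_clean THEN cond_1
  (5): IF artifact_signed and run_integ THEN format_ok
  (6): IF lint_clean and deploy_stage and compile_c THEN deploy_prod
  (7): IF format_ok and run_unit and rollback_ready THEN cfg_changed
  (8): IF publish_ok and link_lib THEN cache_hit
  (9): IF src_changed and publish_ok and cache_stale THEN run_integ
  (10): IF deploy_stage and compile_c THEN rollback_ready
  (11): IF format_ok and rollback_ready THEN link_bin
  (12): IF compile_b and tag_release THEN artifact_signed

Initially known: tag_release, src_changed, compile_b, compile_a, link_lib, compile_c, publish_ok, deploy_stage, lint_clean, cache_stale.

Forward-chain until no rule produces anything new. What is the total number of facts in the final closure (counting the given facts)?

19

[1] (6) [IF lint_clean and deploy_stage and compile_c THEN deploy_prod]; (8) [IF publish_ok and link_lib THEN cache_hit]; (9) [IF src_changed and publish_ok and cache_stale THEN run_integ]; (10) [IF deploy_stage and compile_c THEN rollback_ready]; (12) [IF compile_b and tag_release THEN artifact_signed]. ⇒ new: deploy_prod, cache_hit, run_integ, rollback_ready, artifact_signed.
[2] (2) [IF cache_hit and deploy_prod and compile_c THEN run_unit]; (5) [IF artifact_signed and run_integ THEN format_ok]. ⇒ new: run_unit, format_ok.
[3] (7) [IF format_ok and run_unit and rollback_ready THEN cfg_changed]; (11) [IF format_ok and rollback_ready THEN link_bin]. ⇒ new: cfg_changed, link_bin.
Closure: {artifact_signed, cache_hit, cache_stale, cfg_changed, compile_a, compile_b, compile_c, deploy_prod, deploy_stage, format_ok, link_bin, link_lib, lint_clean, publish_ok, rollback_ready, run_integ, run_unit, src_changed, tag_release} — 19 facts.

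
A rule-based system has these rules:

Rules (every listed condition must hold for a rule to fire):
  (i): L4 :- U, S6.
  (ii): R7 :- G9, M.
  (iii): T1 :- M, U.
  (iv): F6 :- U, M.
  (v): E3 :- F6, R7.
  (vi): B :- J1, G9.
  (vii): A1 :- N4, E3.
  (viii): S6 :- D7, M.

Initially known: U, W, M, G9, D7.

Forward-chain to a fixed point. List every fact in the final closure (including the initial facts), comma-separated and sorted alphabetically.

D7, E3, F6, G9, L4, M, R7, S6, T1, U, W

Round 1 — (ii), (iii), (iv), (viii), derive R7, T1, F6, S6.
Round 2 — (i), (v), derive L4, E3.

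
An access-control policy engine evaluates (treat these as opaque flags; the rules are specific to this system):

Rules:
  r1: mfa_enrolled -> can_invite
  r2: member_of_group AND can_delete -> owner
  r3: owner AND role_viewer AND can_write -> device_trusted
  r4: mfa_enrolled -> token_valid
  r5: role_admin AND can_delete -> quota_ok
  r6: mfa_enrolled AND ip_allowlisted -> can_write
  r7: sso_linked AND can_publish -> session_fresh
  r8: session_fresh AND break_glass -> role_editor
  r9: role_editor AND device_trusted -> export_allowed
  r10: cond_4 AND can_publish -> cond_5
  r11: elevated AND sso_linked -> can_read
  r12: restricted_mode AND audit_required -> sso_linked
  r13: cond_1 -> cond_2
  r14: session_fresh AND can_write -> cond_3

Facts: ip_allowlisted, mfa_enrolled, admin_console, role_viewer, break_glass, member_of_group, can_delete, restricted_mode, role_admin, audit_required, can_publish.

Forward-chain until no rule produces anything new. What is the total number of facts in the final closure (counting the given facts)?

22

Round 1 fires r1, r2, r4, r5, r6, r12, giving can_invite, owner, token_valid, quota_ok, can_write, sso_linked.
Round 2 fires r3, r7, giving device_trusted, session_fresh.
Round 3 fires r8, r14, giving role_editor, cond_3.
Round 4 fires r9, giving export_allowed.
Closure: {admin_console, audit_required, break_glass, can_delete, can_invite, can_publish, can_write, cond_3, device_trusted, export_allowed, ip_allowlisted, member_of_group, mfa_enrolled, owner, quota_ok, restricted_mode, role_admin, role_editor, role_viewer, session_fresh, sso_linked, token_valid} — 22 facts.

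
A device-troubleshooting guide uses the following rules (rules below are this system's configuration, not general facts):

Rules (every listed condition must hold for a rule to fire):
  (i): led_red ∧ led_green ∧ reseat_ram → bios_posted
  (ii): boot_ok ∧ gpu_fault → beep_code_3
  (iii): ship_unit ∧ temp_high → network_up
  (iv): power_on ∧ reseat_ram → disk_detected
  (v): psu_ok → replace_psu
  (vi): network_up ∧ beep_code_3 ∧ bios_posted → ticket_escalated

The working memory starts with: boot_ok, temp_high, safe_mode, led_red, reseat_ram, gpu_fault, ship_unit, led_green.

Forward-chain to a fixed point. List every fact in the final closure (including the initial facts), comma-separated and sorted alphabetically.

beep_code_3, bios_posted, boot_ok, gpu_fault, led_green, led_red, network_up, reseat_ram, safe_mode, ship_unit, temp_high, ticket_escalated

[1] (i) [led_red ∧ led_green ∧ reseat_ram → bios_posted]; (ii) [boot_ok ∧ gpu_fault → beep_code_3]; (iii) [ship_unit ∧ temp_high → network_up]. ⇒ new: bios_posted, beep_code_3, network_up.
[2] (vi) [network_up ∧ beep_code_3 ∧ bios_posted → ticket_escalated]. ⇒ new: ticket_escalated.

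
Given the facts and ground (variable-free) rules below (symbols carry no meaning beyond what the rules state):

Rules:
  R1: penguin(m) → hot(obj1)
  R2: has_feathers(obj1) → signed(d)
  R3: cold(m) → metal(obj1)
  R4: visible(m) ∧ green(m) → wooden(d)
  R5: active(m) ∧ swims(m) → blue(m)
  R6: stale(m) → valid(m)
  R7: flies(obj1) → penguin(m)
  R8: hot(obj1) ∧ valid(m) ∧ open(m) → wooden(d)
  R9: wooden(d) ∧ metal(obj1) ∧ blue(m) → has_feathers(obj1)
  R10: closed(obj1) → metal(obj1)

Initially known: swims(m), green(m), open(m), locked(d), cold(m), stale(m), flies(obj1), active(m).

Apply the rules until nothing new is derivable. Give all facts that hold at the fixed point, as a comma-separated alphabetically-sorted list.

Round 1 fires R3, R5, R6, R7, giving metal(obj1), blue(m), valid(m), penguin(m).
Round 2 fires R1, giving hot(obj1).
Round 3 fires R8, giving wooden(d).
Round 4 fires R9, giving has_feathers(obj1).
Round 5 fires R2, giving signed(d).

active(m), blue(m), cold(m), flies(obj1), green(m), has_feathers(obj1), hot(obj1), locked(d), metal(obj1), open(m), penguin(m), signed(d), stale(m), swims(m), valid(m), wooden(d)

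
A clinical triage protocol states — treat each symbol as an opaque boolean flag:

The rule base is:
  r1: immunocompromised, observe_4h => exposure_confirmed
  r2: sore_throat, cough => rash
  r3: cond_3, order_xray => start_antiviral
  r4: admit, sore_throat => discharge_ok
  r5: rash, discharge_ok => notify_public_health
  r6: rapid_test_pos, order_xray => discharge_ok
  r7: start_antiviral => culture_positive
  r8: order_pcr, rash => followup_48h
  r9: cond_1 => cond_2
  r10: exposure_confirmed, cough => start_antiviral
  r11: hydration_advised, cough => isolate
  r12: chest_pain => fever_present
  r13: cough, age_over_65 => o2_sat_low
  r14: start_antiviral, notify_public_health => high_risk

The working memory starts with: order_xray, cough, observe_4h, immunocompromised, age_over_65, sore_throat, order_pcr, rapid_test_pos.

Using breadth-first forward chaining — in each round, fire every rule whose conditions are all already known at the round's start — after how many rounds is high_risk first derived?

Round 1: r1 [immunocompromised, observe_4h => exposure_confirmed]; r2 [sore_throat, cough => rash]; r6 [rapid_test_pos, order_xray => discharge_ok]; r13 [cough, age_over_65 => o2_sat_low]. Adds exposure_confirmed, rash, discharge_ok, o2_sat_low.
Round 2: r5 [rash, discharge_ok => notify_public_health]; r8 [order_pcr, rash => followup_48h]; r10 [exposure_confirmed, cough => start_antiviral]. Adds notify_public_health, followup_48h, start_antiviral.
Round 3: r7 [start_antiviral => culture_positive]; r14 [start_antiviral, notify_public_health => high_risk]. Adds culture_positive, high_risk.
high_risk first appears in round 3.

3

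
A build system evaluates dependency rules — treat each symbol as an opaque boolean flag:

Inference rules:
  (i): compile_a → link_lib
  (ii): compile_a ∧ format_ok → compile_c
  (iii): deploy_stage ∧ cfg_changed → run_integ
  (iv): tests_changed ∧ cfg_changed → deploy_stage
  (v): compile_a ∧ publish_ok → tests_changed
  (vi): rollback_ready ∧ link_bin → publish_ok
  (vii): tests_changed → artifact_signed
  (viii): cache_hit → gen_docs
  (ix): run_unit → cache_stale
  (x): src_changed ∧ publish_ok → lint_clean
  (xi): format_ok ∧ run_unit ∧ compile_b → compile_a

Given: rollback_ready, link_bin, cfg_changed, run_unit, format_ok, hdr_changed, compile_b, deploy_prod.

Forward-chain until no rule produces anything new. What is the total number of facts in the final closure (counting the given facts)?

17

Round 1 fires (vi), (ix), (xi), giving publish_ok, cache_stale, compile_a.
Round 2 fires (i), (ii), (v), giving link_lib, compile_c, tests_changed.
Round 3 fires (iv), (vii), giving deploy_stage, artifact_signed.
Round 4 fires (iii), giving run_integ.
Closure: {artifact_signed, cache_stale, cfg_changed, compile_a, compile_b, compile_c, deploy_prod, deploy_stage, format_ok, hdr_changed, link_bin, link_lib, publish_ok, rollback_ready, run_integ, run_unit, tests_changed} — 17 facts.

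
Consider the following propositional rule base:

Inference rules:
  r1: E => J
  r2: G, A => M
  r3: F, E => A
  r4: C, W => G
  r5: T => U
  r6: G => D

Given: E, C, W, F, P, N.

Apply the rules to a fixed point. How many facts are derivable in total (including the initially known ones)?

11

Round 1 — r1, r3, r4, derive J, A, G.
Round 2 — r2, r6, derive M, D.
Closure: {A, C, D, E, F, G, J, M, N, P, W} — 11 facts.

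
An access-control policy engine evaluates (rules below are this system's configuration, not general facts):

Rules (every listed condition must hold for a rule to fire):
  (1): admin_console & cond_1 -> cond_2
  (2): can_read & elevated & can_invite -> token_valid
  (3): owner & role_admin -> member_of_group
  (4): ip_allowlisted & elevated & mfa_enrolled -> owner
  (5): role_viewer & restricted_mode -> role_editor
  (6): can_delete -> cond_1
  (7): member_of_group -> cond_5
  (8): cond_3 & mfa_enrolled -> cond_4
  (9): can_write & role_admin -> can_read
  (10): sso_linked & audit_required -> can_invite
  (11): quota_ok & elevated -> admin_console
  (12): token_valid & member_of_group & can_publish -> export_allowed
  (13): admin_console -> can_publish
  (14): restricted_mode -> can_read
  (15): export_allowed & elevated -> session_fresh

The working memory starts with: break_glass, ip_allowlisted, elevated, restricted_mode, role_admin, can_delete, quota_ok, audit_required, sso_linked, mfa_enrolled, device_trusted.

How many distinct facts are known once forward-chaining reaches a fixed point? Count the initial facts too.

23

[1] (4) [ip_allowlisted & elevated & mfa_enrolled -> owner]; (6) [can_delete -> cond_1]; (10) [sso_linked & audit_required -> can_invite]; (11) [quota_ok & elevated -> admin_console]; (14) [restricted_mode -> can_read]. ⇒ new: owner, cond_1, can_invite, admin_console, can_read.
[2] (1) [admin_console & cond_1 -> cond_2]; (2) [can_read & elevated & can_invite -> token_valid]; (3) [owner & role_admin -> member_of_group]; (13) [admin_console -> can_publish]. ⇒ new: cond_2, token_valid, member_of_group, can_publish.
[3] (7) [member_of_group -> cond_5]; (12) [token_valid & member_of_group & can_publish -> export_allowed]. ⇒ new: cond_5, export_allowed.
[4] (15) [export_allowed & elevated -> session_fresh]. ⇒ new: session_fresh.
Closure: {admin_console, audit_required, break_glass, can_delete, can_invite, can_publish, can_read, cond_1, cond_2, cond_5, device_trusted, elevated, export_allowed, ip_allowlisted, member_of_group, mfa_enrolled, owner, quota_ok, restricted_mode, role_admin, session_fresh, sso_linked, token_valid} — 23 facts.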